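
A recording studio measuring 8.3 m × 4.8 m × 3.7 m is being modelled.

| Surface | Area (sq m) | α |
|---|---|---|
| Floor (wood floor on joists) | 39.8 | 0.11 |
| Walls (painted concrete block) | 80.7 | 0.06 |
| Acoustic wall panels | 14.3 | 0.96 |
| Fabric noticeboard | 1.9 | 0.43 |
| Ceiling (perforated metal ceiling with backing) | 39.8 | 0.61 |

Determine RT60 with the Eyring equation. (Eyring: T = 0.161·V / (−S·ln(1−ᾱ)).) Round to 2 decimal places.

Total surface area S = 39.8 + 80.7 + 14.3 + 1.9 + 39.8 = 176.5 sq m.
Σ(Sᵢαᵢ) = 39.8·0.11 + 80.7·0.06 + 14.3·0.96 + 1.9·0.43 + 39.8·0.61 = 48.043.
ᾱ = 48.043 / 176.5 = 0.2722.
Eyring denominator: −S ln(1−ᾱ) = 56.079.
V = 8.3 × 4.8 × 3.7 = 147.408 m³.
T = 0.161·V/[−S·ln(1−ᾱ)] = 0.161·147.408/56.079 = 0.42 s.

0.42 s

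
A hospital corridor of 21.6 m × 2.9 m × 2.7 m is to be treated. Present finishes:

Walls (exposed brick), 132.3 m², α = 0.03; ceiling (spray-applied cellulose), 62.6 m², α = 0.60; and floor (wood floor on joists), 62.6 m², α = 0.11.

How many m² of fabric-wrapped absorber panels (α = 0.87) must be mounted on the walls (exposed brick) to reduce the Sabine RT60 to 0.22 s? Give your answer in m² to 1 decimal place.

A₁ = Σ Sᵢαᵢ = 132.3*0.03 + 62.6*0.60 + 62.6*0.11 = 48.415 sabins.
Required A₂ = 0.161·169.128/0.22 = 123.771 sabins.
Absorption to add: 123.771 − 48.415 = 75.356 sabins.
Each m² of panel replacing the walls (exposed brick) adds (0.87 − 0.03) = 0.84 sabins.
Area = ΔA/Δα = 75.356/0.84 = 89.7 m².

89.7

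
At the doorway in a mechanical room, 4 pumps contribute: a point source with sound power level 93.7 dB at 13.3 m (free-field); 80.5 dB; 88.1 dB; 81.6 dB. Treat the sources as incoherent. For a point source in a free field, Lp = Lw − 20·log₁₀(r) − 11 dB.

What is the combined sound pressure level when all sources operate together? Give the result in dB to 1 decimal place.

Source at 13.3 m: Lp = 93.7 − 20·log₁₀(13.3) − 11 = 60.2 dB.
Σ 10^(Lᵢ/10) = 9.034e+08.
Combined level = 10 log₁₀(9.034e+08) = 89.6 dB.

89.6 dB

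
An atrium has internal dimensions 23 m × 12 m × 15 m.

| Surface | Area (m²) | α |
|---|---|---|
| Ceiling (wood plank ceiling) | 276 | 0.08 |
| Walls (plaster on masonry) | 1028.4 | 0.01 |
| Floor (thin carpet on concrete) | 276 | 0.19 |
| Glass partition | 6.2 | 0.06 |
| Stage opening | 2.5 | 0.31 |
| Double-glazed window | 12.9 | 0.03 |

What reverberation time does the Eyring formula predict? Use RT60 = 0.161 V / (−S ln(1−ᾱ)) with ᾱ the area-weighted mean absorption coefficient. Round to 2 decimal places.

S = Σ Sᵢ = 1602.0 m².
Σ(Sᵢαᵢ) = 276×0.08 + 1028.4×0.01 + 276×0.19 + 6.2×0.06 + 2.5×0.31 + 12.9×0.03 = 86.338.
Mean coefficient ᾱ = A/S = 0.0539.
−S·ln(1−ᾱ) = −1602.0 × ln(1 − 0.0539) = 88.762.
V = 23 × 12 × 15 = 4140 m³.
RT60 = 0.161 × 4140 / 88.762 = 7.51 s.

7.51 sec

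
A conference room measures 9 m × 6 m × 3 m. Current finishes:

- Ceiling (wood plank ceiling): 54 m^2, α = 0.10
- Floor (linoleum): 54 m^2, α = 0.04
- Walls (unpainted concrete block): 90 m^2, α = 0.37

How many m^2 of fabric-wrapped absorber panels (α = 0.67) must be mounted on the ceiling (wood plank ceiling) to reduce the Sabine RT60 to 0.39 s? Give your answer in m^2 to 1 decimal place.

A₁ = Σ Sᵢαᵢ = 54·0.10 + 54·0.04 + 90·0.37 = 40.860 sabins.
Required A₂ = 0.161·162/0.39 = 66.877 sabins.
Absorption to add: 66.877 − 40.860 = 26.017 sabins.
Each m^2 of panel replacing the ceiling (wood plank ceiling) adds (0.67 − 0.10) = 0.57 sabins.
Area = ΔA/Δα = 26.017/0.57 = 45.6 m^2.

45.6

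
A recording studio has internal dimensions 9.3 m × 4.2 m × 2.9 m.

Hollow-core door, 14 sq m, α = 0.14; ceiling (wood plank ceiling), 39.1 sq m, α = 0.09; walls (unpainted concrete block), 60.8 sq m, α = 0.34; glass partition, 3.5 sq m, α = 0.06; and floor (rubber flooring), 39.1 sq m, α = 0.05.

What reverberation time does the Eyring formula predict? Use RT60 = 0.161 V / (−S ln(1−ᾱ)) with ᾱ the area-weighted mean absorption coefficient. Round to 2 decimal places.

0.58 sec

S = Σ Sᵢ = 156.5 sq m.
Absorption A = 14·0.14 + 39.1·0.09 + 60.8·0.34 + 3.5·0.06 + 39.1·0.05 = 28.316 sabins.
ᾱ = 28.316 / 156.5 = 0.1809.
Eyring denominator: −S ln(1−ᾱ) = 31.229.
V = 9.3 × 4.2 × 2.9 = 113.274 m³.
RT60 = 0.161 × 113.274 / 31.229 = 0.58 s.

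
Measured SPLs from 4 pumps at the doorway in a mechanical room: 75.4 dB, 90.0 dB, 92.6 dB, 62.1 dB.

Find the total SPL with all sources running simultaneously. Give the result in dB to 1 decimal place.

94.6 dB

Sum in the linear (power) domain: Σ 10^(Lᵢ/10) = 10^(75.4/10) + 10^(90.0/10) + 10^(92.6/10) + 10^(62.1/10) = 2.856e+09.
Back to dB: 10·log₁₀ Σ = 94.6 dB.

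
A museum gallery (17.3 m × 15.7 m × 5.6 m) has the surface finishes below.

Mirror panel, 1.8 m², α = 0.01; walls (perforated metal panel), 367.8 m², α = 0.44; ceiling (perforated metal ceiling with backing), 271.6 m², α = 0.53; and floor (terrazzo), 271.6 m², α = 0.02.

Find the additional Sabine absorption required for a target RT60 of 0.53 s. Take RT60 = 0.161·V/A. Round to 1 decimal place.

150.8 sabins

Total absorption A₁ = 1.8·0.01 + 367.8·0.44 + 271.6·0.53 + 271.6·0.02
  = 0.018 + 161.832 + 143.948 + 5.432 = 311.230 m² sabins.
For T = 0.53 s, need A₂ = 0.161·V/T = 0.161·1521.016/0.53 = 462.044 sabins.
Additional absorption ΔA = 462.044 − 311.230 = 150.8 sabins.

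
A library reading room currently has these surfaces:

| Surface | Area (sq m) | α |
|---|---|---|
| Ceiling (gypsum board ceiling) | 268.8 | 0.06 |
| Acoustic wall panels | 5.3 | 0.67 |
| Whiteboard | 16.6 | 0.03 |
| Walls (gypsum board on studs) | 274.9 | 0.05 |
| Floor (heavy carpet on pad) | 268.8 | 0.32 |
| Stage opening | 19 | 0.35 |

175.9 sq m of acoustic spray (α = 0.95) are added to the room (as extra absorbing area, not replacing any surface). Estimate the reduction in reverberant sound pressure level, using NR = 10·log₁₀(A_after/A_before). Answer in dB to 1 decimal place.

3.7 dB

Equivalent absorption area: A_before = 268.8·0.06 + 5.3·0.67 + 16.6·0.03 + 274.9·0.05 + 268.8·0.32 + 19·0.35 = 126.588 sq m.
Treatment contributes 175.9·0.95 = 167.105 sabins.
A_after = 126.588 + 167.105 = 293.693 sabins.
NR = 10·log₁₀(293.693/126.588) = 3.7 dB.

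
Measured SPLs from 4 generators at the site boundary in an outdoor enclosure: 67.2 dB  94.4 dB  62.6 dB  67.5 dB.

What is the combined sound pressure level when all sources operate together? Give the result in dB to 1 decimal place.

94.4 dB

Converting to relative power and adding: 10^(67.2/10) + 10^(94.4/10) + 10^(62.6/10) + 10^(67.5/10) = 2.767e+09.
Back to dB: 10·log₁₀ Σ = 94.4 dB.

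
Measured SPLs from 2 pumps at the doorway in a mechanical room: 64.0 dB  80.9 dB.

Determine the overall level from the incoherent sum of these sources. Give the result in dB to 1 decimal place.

Converting to relative power and adding: 10^(64.0/10) + 10^(80.9/10) = 1.255e+08.
Combined level = 10 log₁₀(1.255e+08) = 81.0 dB.

81.0 dB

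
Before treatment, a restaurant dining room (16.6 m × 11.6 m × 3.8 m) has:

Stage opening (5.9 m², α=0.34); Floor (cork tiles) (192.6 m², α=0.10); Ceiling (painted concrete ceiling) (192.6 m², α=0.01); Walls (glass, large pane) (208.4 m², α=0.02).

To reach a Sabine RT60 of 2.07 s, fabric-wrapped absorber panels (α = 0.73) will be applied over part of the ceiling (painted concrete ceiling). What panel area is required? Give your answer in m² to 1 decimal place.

A₁ = Σ Sᵢαᵢ = 5.9×0.34 + 192.6×0.10 + 192.6×0.01 + 208.4×0.02 = 27.360 sabins.
Required A₂ = 0.161·731.728/2.07 = 56.912 sabins.
ΔA needed = 56.912 − 27.360 = 29.552 sabins.
Net gain per m²: Δα = 0.73 − 0.01 = 0.72.
Area = ΔA/Δα = 29.552/0.72 = 41.0 m².

41.0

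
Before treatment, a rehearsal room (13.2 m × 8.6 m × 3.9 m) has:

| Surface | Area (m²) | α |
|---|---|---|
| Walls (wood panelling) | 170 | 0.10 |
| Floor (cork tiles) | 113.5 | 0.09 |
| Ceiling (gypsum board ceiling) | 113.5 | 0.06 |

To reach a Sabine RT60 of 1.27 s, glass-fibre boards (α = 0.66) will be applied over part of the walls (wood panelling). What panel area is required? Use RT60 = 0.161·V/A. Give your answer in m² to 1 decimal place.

39.5

Equivalent absorption area: A₁ = 170*0.10 + 113.5*0.09 + 113.5*0.06 = 34.025 m².
V = 442.728 m³. Target absorption A₂ = 0.161 × 442.728 / 1.27 = 56.125 sabins.
ΔA needed = 56.125 − 34.025 = 22.100 sabins.
Each m² of panel replacing the walls (wood panelling) adds (0.66 − 0.10) = 0.56 sabins.
Area = ΔA/Δα = 22.100/0.56 = 39.5 m².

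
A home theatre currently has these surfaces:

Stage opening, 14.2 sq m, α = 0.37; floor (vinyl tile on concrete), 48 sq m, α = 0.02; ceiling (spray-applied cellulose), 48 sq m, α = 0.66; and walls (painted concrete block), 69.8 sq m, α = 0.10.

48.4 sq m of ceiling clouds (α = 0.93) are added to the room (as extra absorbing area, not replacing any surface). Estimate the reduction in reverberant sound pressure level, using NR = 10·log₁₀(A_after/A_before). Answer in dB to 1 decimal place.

Equivalent absorption area: A_before = 14.2×0.37 + 48×0.02 + 48×0.66 + 69.8×0.10 = 44.874 sq m.
Treatment contributes 48.4·0.93 = 45.012 sabins.
A_after = 44.874 + 45.012 = 89.886 sabins.
Reduction = 10 log₁₀(A_after/A_before) = 10 log₁₀(2.0031) = 3.0 dB.

3.0 dB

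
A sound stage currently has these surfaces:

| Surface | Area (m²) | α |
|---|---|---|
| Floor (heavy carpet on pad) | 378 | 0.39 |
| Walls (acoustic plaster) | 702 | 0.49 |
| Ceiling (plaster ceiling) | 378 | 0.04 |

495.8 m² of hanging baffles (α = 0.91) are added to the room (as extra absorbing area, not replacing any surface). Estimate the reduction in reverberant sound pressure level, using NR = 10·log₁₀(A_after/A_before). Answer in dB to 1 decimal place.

2.8 dB

Equivalent absorption area: A_before = 378×0.39 + 702×0.49 + 378×0.04 = 506.520 m².
Added absorption = 495.8 × 0.91 = 451.178 sabins.
A_after = 506.520 + 451.178 = 957.698 sabins.
NR = 10·log₁₀(957.698/506.520) = 2.8 dB.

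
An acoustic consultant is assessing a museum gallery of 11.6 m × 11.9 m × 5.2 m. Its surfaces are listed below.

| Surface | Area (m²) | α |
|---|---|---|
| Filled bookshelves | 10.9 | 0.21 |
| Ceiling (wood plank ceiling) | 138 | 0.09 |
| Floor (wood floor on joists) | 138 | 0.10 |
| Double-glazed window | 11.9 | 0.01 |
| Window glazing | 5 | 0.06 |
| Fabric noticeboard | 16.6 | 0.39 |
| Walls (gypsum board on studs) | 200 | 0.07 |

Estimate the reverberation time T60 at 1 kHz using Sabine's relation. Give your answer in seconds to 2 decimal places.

A = Σ Sᵢαᵢ = 10.9·0.21 + 138·0.09 + 138·0.10 + 11.9·0.01 + 5·0.06 + 16.6·0.39 + 200·0.07 = 49.402 sabins.
Volume V = 11.6 × 11.9 × 5.2 = 717.808 m³.
RT60 = 0.161 · V / A = 0.161 × 717.808 / 49.402 = 2.34 s.

2.34 sec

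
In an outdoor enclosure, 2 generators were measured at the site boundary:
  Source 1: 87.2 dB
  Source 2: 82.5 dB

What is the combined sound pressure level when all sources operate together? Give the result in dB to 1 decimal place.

88.5 dB

Σ 10^(Lᵢ/10) = 7.026e+08.
Combined level = 10 log₁₀(7.026e+08) = 88.5 dB.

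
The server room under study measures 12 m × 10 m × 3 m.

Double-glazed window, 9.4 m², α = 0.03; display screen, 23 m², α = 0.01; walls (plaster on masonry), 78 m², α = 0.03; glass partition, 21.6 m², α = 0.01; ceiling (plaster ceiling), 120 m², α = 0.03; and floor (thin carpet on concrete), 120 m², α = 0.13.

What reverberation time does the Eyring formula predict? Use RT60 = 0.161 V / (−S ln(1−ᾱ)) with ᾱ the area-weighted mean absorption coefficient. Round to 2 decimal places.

S = Σ Sᵢ = 372.0 m².
Absorption A = 9.4·0.03 + 23·0.01 + 78·0.03 + 21.6·0.01 + 120·0.03 + 120·0.13 = 22.268 sabins.
Mean coefficient ᾱ = A/S = 0.0599.
Eyring denominator: −S ln(1−ᾱ) = 22.978.
V = 12 × 10 × 3 = 360 m³.
T = 0.161·V/[−S·ln(1−ᾱ)] = 0.161·360/22.978 = 2.52 s.

2.52 s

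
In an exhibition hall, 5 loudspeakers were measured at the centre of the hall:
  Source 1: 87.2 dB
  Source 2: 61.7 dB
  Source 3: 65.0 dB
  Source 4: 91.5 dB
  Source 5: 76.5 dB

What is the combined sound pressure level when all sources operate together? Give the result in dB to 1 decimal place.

93.0 dB

Sum in the linear (power) domain: Σ 10^(Lᵢ/10) = 10^(87.2/10) + 10^(61.7/10) + 10^(65.0/10) + 10^(91.5/10) + 10^(76.5/10) = 1.987e+09.
L_total = 10·log₁₀(1.987e+09) = 93.0 dB.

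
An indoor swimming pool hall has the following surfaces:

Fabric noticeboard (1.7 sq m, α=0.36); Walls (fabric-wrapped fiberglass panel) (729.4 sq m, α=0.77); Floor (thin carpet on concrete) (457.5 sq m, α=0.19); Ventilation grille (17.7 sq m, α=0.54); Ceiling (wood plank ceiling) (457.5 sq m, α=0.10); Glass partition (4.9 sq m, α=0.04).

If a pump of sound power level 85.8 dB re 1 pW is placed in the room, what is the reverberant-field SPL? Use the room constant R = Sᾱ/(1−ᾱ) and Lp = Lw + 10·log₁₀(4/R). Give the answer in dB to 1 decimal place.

61.0 dB

A = 704.679 sabins; S = 1668.7 sq m.
ᾱ = 704.679/1668.7 = 0.4223; R = Sᾱ/(1−ᾱ) = 704.679/(1−0.4223) = 1219.801 sq m.
Lp = 85.8 + 10·log₁₀(4/1219.801) = 85.8 + (-24.84) = 61.0 dB.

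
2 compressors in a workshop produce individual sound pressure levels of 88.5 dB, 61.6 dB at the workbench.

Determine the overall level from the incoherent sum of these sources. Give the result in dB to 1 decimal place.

Sum in the linear (power) domain: Σ 10^(Lᵢ/10) = 10^(88.5/10) + 10^(61.6/10) = 7.094e+08.
L_total = 10·log₁₀(7.094e+08) = 88.5 dB.

88.5 dB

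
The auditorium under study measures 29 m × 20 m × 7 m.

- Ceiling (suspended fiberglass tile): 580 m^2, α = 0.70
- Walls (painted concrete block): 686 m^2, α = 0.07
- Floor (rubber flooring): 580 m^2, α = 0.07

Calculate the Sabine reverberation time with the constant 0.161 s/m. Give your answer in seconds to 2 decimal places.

Equivalent absorption area: A = 580*0.70 + 686*0.07 + 580*0.07 = 494.620 m^2.
Room volume: 4060 m³.
Sabine: RT60 = 0.161 × 4060 / 494.620 = 1.32 s.

1.32 seconds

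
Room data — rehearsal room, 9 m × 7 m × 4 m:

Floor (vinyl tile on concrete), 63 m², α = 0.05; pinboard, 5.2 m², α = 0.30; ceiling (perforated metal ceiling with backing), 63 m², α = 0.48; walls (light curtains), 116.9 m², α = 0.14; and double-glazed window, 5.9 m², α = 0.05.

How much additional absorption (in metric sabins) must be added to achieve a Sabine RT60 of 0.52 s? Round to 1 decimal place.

26.4 sabins

Equivalent absorption area: A₁ = 63×0.05 + 5.2×0.30 + 63×0.48 + 116.9×0.14 + 5.9×0.05 = 51.611 m².
For T = 0.52 s, need A₂ = 0.161·V/T = 0.161·252/0.52 = 78.023 sabins.
Shortfall: 78.023 − 51.611 = 26.4 sabins.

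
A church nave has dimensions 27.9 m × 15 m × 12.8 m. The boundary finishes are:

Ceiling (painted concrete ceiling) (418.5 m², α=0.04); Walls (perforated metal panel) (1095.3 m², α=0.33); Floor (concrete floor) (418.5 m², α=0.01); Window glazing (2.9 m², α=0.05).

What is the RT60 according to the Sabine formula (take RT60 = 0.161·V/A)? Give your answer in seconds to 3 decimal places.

Total absorption A = 418.5·0.04 + 1095.3·0.33 + 418.5·0.01 + 2.9·0.05
  = 16.740 + 361.449 + 4.185 + 0.145 = 382.519 m² sabins.
V = 27.9·15·12.8 = 5356.8 m³.
RT60 = 0.161 · V / A = 0.161 × 5356.8 / 382.519 = 2.255 s.

2.255 seconds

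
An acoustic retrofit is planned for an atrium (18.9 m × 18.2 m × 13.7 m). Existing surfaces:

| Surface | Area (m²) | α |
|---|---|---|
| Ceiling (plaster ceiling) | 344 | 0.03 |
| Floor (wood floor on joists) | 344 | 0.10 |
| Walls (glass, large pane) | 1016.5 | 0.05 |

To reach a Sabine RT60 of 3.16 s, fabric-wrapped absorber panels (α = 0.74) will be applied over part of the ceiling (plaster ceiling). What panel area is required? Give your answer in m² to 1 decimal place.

203.6

Total absorption A₁ = 344*0.03 + 344*0.10 + 1016.5*0.05
  = 10.320 + 34.400 + 50.825 = 95.545 m² sabins.
Required A₂ = 0.161·4712.526/3.16 = 240.100 sabins.
Absorption to add: 240.100 − 95.545 = 144.555 sabins.
Net gain per m²: Δα = 0.74 − 0.03 = 0.71.
Panel area = 144.555 / 0.71 = 203.6 m².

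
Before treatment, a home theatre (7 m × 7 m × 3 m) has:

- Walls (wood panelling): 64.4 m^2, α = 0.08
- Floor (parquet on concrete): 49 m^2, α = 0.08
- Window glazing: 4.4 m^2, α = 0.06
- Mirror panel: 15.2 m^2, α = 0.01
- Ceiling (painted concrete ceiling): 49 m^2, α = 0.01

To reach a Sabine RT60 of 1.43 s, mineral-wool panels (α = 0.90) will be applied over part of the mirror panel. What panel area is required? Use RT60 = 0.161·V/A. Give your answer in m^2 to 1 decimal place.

Total absorption A₁ = 64.4*0.08 + 49*0.08 + 4.4*0.06 + 15.2*0.01 + 49*0.01
  = 5.152 + 3.920 + 0.264 + 0.152 + 0.490 = 9.978 m^2 sabins.
Required A₂ = 0.161·147/1.43 = 16.550 sabins.
ΔA needed = 16.550 − 9.978 = 6.572 sabins.
Net gain per m^2: Δα = 0.90 − 0.01 = 0.89.
Panel area = 6.572 / 0.89 = 7.4 m^2.

7.4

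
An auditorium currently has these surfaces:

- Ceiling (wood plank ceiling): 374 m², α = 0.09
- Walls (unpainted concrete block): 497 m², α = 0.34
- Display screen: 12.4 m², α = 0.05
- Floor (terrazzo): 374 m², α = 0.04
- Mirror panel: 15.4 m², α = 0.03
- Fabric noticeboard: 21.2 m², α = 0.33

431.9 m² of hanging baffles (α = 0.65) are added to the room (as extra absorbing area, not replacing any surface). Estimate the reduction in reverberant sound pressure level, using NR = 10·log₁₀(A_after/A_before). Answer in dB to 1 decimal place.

3.5 dB

A_before = Σ Sᵢαᵢ = 374*0.09 + 497*0.34 + 12.4*0.05 + 374*0.04 + 15.4*0.03 + 21.2*0.33 = 225.678 sabins.
Added absorption = 431.9 × 0.65 = 280.735 sabins.
A_after = 225.678 + 280.735 = 506.413 sabins.
Reduction = 10 log₁₀(A_after/A_before) = 10 log₁₀(2.2440) = 3.5 dB.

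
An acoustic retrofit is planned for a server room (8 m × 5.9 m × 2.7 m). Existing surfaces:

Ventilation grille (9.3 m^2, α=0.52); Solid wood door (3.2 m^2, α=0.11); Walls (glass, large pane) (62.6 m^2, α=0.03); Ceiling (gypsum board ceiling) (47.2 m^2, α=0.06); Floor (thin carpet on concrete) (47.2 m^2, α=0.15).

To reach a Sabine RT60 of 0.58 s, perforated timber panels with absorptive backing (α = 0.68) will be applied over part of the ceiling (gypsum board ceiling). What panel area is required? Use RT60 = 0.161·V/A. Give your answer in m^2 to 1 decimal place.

29.7

Total absorption A₁ = 9.3×0.52 + 3.2×0.11 + 62.6×0.03 + 47.2×0.06 + 47.2×0.15
  = 4.836 + 0.352 + 1.878 + 2.832 + 7.080 = 16.978 m^2 sabins.
Required A₂ = 0.161·127.44/0.58 = 35.376 sabins.
ΔA needed = 35.376 − 16.978 = 18.398 sabins.
Net gain per m^2: Δα = 0.68 − 0.06 = 0.62.
Panel area = 18.398 / 0.62 = 29.7 m^2.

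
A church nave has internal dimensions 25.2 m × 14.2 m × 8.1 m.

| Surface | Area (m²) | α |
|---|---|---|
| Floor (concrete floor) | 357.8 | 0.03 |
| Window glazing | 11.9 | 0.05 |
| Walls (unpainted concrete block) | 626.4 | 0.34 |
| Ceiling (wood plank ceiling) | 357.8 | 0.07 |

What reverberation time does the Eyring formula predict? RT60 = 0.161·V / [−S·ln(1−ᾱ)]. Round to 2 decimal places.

1.69 seconds

S = Σ Sᵢ = 1353.9 m².
Σ(Sᵢαᵢ) = 357.8·0.03 + 11.9·0.05 + 626.4·0.34 + 357.8·0.07 = 249.351.
ᾱ = 249.351 / 1353.9 = 0.1842.
Eyring denominator: −S ln(1−ᾱ) = 275.635.
V = 25.2 × 14.2 × 8.1 = 2898.504 m³.
RT60 = 0.161 × 2898.504 / 275.635 = 1.69 s.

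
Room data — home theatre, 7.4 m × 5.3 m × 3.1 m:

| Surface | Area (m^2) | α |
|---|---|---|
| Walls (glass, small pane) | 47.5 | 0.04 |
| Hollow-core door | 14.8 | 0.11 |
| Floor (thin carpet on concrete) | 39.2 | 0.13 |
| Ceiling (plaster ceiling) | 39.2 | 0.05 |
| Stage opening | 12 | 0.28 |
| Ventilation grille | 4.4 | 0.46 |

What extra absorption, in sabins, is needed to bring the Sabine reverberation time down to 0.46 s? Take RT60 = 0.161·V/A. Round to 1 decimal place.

26.6 sabins

A₁ = Σ Sᵢαᵢ = 47.5×0.04 + 14.8×0.11 + 39.2×0.13 + 39.2×0.05 + 12×0.28 + 4.4×0.46 = 15.968 sabins.
V = 121.582 m³. Required absorption A₂ = 0.161 × 121.582 / 0.46 = 42.554 sabins.
Shortfall: 42.554 − 15.968 = 26.6 sabins.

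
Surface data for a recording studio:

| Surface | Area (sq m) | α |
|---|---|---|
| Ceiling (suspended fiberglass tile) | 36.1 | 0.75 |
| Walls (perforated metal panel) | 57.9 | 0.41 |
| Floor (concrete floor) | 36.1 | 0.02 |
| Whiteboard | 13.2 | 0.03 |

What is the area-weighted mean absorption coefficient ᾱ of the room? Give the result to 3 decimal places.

0.362

S = Σ Sᵢ = 36.1 + 57.9 + 36.1 + 13.2 = 143.3 sq m.
Weighted sum Σ Sα = 51.932.
ᾱ = A/S = 0.362.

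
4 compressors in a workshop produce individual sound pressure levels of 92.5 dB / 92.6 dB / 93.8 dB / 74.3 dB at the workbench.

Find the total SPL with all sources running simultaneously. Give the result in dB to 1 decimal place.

97.8 dB

Converting to relative power and adding: 10^(92.5/10) + 10^(92.6/10) + 10^(93.8/10) + 10^(74.3/10) = 6.024e+09.
Back to dB: 10·log₁₀ Σ = 97.8 dB.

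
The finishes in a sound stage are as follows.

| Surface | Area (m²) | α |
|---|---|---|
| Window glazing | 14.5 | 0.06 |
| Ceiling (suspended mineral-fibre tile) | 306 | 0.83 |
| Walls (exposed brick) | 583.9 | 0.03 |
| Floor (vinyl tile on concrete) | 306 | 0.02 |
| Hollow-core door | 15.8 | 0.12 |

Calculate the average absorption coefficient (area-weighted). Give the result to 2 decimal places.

0.23

S = Σ Sᵢ = 14.5 + 306 + 583.9 + 306 + 15.8 = 1226.2 m².
Σ(Sᵢαᵢ) = 14.5*0.06 + 306*0.83 + 583.9*0.03 + 306*0.02 + 15.8*0.12 = 280.383.
ᾱ = 280.383 / 1226.2 = 0.23.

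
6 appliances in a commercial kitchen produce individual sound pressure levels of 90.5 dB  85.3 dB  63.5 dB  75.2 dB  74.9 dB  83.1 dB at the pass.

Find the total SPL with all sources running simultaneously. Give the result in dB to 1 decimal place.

92.4 dB

Converting to relative power and adding: 10^(90.5/10) + 10^(85.3/10) + 10^(63.5/10) + 10^(75.2/10) + 10^(74.9/10) + 10^(83.1/10) = 1.731e+09.
Back to dB: 10·log₁₀ Σ = 92.4 dB.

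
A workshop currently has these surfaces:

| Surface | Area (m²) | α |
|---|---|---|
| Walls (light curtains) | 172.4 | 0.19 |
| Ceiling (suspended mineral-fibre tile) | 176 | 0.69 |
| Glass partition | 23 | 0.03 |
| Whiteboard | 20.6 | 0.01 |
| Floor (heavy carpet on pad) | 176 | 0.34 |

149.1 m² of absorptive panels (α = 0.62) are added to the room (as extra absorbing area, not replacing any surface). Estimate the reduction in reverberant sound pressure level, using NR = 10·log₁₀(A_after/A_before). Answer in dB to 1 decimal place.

A_before = Σ Sᵢαᵢ = 172.4×0.19 + 176×0.69 + 23×0.03 + 20.6×0.01 + 176×0.34 = 214.932 sabins.
Added absorption = 149.1 × 0.62 = 92.442 sabins.
New total A_after = 307.374 sabins.
NR = 10·log₁₀(307.374/214.932) = 1.6 dB.

1.6 dB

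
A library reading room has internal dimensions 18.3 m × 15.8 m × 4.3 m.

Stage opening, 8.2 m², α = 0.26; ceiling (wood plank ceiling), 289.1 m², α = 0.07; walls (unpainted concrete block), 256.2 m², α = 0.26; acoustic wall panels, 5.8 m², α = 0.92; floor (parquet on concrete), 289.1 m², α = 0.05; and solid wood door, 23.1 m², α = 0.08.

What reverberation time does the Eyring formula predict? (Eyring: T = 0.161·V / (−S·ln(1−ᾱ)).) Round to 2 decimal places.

S = Σ Sᵢ = 871.5 m².
Absorption A = 8.2·0.26 + 289.1·0.07 + 256.2·0.26 + 5.8·0.92 + 289.1·0.05 + 23.1·0.08 = 110.620 sabins.
Mean coefficient ᾱ = A/S = 0.1269.
Eyring denominator: −S ln(1−ᾱ) = 118.267.
V = 18.3 × 15.8 × 4.3 = 1243.302 m³.
RT60 = 0.161 × 1243.302 / 118.267 = 1.69 s.

1.69 s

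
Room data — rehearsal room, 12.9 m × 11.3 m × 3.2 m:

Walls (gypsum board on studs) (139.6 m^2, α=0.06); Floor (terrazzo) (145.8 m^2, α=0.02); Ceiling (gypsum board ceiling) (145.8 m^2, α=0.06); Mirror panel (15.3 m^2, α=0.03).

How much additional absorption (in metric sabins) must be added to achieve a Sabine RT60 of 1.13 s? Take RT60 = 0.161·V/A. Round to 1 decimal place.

Total absorption A₁ = 139.6·0.06 + 145.8·0.02 + 145.8·0.06 + 15.3·0.03
  = 8.376 + 2.916 + 8.748 + 0.459 = 20.499 m^2 sabins.
For T = 1.13 s, need A₂ = 0.161·V/T = 0.161·466.464/1.13 = 66.461 sabins.
ΔA = A₂ − A₁ = 66.461 − 20.499 = 46.0 sabins.

46.0 sabins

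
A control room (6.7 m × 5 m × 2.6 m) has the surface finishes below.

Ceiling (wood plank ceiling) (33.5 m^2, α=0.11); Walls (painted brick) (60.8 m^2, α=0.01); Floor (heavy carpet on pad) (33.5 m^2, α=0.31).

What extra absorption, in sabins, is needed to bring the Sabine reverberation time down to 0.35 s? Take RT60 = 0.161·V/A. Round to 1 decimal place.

25.4 sabins

A₁ = Σ Sᵢαᵢ = 33.5*0.11 + 60.8*0.01 + 33.5*0.31 = 14.678 sabins.
Target A₂ = 0.161·87.1/0.35 = 40.066 sabins (V = 87.1 m³).
ΔA = A₂ − A₁ = 40.066 − 14.678 = 25.4 sabins.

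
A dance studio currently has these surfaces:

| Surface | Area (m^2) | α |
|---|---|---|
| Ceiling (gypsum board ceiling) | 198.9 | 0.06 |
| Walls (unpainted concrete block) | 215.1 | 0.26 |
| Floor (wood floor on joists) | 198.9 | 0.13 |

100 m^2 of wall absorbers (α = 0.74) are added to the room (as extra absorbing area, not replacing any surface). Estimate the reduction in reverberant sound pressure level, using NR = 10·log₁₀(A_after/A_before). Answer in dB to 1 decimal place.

2.5 dB

A_before = Σ Sᵢαᵢ = 198.9*0.06 + 215.1*0.26 + 198.9*0.13 = 93.717 sabins.
Treatment contributes 100·0.74 = 74.000 sabins.
New total A_after = 167.717 sabins.
NR = 10·log₁₀(167.717/93.717) = 2.5 dB.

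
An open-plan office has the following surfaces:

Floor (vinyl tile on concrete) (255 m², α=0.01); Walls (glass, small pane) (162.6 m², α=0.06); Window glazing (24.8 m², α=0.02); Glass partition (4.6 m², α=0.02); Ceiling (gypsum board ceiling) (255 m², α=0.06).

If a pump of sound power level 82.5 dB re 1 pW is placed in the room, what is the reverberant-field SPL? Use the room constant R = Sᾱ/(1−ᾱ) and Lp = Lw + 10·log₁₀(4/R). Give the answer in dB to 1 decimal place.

73.8 dB

A = 28.194 sabins; S = 702.0 m².
ᾱ = 28.194/702.0 = 0.0402; R = Sᾱ/(1−ᾱ) = 28.194/(1−0.0402) = 29.375 m².
Lp = 82.5 + 10·log₁₀(4/29.375) = 82.5 + (-8.66) = 73.8 dB.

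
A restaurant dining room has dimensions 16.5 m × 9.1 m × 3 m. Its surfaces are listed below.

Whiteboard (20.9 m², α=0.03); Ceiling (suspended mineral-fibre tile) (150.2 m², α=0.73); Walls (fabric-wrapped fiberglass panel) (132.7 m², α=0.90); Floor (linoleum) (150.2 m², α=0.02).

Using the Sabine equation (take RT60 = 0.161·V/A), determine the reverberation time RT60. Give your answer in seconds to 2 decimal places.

0.31 seconds

A = Σ Sᵢαᵢ = 20.9·0.03 + 150.2·0.73 + 132.7·0.90 + 150.2·0.02 = 232.707 sabins.
Volume V = 16.5 × 9.1 × 3 = 450.45 m³.
RT60 = 0.161 · V / A = 0.161 × 450.45 / 232.707 = 0.31 s.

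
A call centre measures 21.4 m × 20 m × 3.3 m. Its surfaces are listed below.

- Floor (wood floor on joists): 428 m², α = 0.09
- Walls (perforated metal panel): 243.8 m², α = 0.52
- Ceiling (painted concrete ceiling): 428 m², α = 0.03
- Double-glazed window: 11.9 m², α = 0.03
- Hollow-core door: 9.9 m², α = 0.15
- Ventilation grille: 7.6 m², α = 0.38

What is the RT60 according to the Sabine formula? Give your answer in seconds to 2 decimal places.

1.24 seconds

Equivalent absorption area: A = 428×0.09 + 243.8×0.52 + 428×0.03 + 11.9×0.03 + 9.9×0.15 + 7.6×0.38 = 182.866 m².
V = 21.4·20·3.3 = 1412.4 m³.
Sabine: RT60 = 0.161 × 1412.4 / 182.866 = 1.24 s.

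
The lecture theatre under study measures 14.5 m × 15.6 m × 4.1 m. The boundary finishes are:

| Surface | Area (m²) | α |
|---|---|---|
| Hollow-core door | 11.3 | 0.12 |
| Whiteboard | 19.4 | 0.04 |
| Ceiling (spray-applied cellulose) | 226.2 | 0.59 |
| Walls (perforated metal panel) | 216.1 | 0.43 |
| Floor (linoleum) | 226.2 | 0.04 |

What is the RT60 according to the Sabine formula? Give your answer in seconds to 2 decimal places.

0.63 s

A = Σ Sᵢαᵢ = 11.3*0.12 + 19.4*0.04 + 226.2*0.59 + 216.1*0.43 + 226.2*0.04 = 237.561 sabins.
Room volume: 927.42 m³.
RT60 = 0.161 · V / A = 0.161 × 927.42 / 237.561 = 0.63 s.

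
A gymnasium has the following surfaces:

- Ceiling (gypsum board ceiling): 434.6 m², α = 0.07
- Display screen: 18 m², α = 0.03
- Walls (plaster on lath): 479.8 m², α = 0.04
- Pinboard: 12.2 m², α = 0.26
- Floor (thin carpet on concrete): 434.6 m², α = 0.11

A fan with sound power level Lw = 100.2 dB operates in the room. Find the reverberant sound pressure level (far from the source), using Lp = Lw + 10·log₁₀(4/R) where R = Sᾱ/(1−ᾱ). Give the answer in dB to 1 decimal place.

A = 101.132 sabins; S = 1379.2 m².
ᾱ = 0.0733, so room constant R = A/(1−ᾱ) = 109.131 m².
Lp = Lw + 10 log₁₀(4/R) = 100.2 -14.36 = 85.8 dB.

85.8 dB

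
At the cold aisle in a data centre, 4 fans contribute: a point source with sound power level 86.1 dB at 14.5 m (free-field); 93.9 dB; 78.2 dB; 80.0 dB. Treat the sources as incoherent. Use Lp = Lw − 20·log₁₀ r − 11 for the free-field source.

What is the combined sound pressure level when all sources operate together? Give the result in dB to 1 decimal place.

94.2 dB

Source at 14.5 m: Lp = 86.1 − 20·log₁₀(14.5) − 11 = 51.9 dB.
Σ 10^(Lᵢ/10) = 2.621e+09.
Back to dB: 10·log₁₀ Σ = 94.2 dB.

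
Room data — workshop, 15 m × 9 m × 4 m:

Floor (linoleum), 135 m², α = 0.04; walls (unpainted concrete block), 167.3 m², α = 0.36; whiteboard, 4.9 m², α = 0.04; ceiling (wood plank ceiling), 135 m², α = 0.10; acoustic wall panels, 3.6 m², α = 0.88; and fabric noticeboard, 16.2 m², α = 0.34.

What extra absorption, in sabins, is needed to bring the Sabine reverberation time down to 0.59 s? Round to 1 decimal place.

59.4 sabins

Equivalent absorption area: A₁ = 135×0.04 + 167.3×0.36 + 4.9×0.04 + 135×0.10 + 3.6×0.88 + 16.2×0.34 = 88.000 m².
For T = 0.59 s, need A₂ = 0.161·V/T = 0.161·540/0.59 = 147.356 sabins.
ΔA = A₂ − A₁ = 147.356 − 88.000 = 59.4 sabins.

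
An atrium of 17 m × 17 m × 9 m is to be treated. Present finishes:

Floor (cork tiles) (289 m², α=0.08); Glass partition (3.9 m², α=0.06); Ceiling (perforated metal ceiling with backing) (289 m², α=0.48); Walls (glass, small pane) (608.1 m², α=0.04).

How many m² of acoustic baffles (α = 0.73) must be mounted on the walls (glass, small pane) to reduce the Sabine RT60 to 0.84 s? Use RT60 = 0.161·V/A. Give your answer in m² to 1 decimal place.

Summing Sᵢαᵢ: 23.120 + 0.234 + 138.720 + 24.324 → A₁ = 186.398 sabins.
V = 2601 m³. Target absorption A₂ = 0.161 × 2601 / 0.84 = 498.525 sabins.
Absorption to add: 498.525 − 186.398 = 312.127 sabins.
Net gain per m²: Δα = 0.73 − 0.04 = 0.69.
Panel area = 312.127 / 0.69 = 452.4 m².

452.4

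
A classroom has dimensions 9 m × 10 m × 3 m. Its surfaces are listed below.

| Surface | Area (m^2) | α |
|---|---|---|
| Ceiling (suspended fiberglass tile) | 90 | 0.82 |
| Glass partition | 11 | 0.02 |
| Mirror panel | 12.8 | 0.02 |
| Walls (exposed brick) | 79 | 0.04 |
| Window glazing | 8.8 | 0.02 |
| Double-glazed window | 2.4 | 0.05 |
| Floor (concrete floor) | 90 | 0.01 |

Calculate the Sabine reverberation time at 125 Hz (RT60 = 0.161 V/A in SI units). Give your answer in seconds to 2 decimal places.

0.55 s

A = Σ Sᵢαᵢ = 90*0.82 + 11*0.02 + 12.8*0.02 + 79*0.04 + 8.8*0.02 + 2.4*0.05 + 90*0.01 = 78.632 sabins.
V = 9·10·3 = 270 m³.
T = 0.161 V/A = 0.161·270/78.632 = 0.55 s.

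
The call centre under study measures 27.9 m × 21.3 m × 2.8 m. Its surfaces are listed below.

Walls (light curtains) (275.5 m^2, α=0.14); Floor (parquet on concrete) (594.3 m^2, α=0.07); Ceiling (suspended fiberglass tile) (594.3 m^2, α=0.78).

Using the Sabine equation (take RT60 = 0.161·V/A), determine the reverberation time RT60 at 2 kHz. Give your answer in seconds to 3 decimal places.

Total absorption A = 275.5·0.14 + 594.3·0.07 + 594.3·0.78
  = 38.570 + 41.601 + 463.554 = 543.725 m^2 sabins.
V = 27.9·21.3·2.8 = 1663.956 m³.
RT60 = 0.161 · V / A = 0.161 × 1663.956 / 543.725 = 0.493 s.

0.493 s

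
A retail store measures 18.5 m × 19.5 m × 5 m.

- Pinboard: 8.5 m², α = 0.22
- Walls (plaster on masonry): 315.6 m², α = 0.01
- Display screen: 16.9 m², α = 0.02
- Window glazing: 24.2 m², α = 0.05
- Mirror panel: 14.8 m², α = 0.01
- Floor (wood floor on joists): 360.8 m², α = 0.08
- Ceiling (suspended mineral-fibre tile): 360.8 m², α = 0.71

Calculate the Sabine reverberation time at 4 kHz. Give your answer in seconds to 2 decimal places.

1.00 seconds

Equivalent absorption area: A = 8.5*0.22 + 315.6*0.01 + 16.9*0.02 + 24.2*0.05 + 14.8*0.01 + 360.8*0.08 + 360.8*0.71 = 291.754 m².
Volume V = 18.5 × 19.5 × 5 = 1803.75 m³.
Sabine: RT60 = 0.161 × 1803.75 / 291.754 = 1.00 s.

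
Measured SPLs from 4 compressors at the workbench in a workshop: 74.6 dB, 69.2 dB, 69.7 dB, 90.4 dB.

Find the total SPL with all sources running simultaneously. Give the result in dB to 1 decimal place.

Sum in the linear (power) domain: Σ 10^(Lᵢ/10) = 10^(74.6/10) + 10^(69.2/10) + 10^(69.7/10) + 10^(90.4/10) = 1.143e+09.
Combined level = 10 log₁₀(1.143e+09) = 90.6 dB.

90.6 dB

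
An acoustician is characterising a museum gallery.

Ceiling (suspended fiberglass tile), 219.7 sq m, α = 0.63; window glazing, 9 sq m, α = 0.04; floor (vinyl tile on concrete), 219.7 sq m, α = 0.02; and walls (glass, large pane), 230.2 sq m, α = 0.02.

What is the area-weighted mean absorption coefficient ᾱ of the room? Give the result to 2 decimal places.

0.22

Total surface area S = 678.6 sq m.
Weighted sum Σ Sα = 147.769.
ᾱ = A/S = 0.22.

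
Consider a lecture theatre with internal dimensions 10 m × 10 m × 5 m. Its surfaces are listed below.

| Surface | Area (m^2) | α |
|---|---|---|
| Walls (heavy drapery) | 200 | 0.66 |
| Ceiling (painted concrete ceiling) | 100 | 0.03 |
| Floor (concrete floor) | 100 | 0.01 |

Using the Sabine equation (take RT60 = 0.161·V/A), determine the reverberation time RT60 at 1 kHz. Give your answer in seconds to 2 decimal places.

A = Σ Sᵢαᵢ = 200×0.66 + 100×0.03 + 100×0.01 = 136.000 sabins.
Volume V = 10 × 10 × 5 = 500 m³.
Sabine: RT60 = 0.161 × 500 / 136.000 = 0.59 s.

0.59 s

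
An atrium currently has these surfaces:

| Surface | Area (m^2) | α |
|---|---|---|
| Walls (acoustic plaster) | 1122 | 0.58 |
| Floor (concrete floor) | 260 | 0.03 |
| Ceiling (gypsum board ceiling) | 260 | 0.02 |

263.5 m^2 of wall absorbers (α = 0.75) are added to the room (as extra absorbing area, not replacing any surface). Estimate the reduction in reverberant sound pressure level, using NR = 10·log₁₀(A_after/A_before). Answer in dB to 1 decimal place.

1.1 dB

A_before = Σ Sᵢαᵢ = 1122·0.58 + 260·0.03 + 260·0.02 = 663.760 sabins.
Added absorption = 263.5 × 0.75 = 197.625 sabins.
New total A_after = 861.385 sabins.
Reduction = 10 log₁₀(A_after/A_before) = 10 log₁₀(1.2977) = 1.1 dB.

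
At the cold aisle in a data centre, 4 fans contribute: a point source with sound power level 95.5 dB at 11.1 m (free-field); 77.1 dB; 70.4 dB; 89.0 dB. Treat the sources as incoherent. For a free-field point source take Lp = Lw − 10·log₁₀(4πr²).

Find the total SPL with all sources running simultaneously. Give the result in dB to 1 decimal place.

Source at 11.1 m: Lp = 95.5 − 10·log₁₀(4π·11.1²) = 95.5 − 10·log₁₀(1548.303) = 63.6 dB.
Converting to relative power and adding: 10^(63.6/10) + 10^(77.1/10) + 10^(70.4/10) + 10^(89.0/10) = 8.589e+08.
Combined level = 10 log₁₀(8.589e+08) = 89.3 dB.

89.3 dB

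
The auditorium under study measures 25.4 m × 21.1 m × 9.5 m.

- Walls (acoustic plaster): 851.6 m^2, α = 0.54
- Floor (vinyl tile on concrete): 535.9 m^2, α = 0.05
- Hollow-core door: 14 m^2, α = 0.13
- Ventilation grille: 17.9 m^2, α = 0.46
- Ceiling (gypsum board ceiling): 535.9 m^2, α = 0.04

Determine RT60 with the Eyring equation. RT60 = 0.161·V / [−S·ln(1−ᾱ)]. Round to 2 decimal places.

1.36 s

Total surface area S = 851.6 + 535.9 + 14 + 17.9 + 535.9 = 1955.3 m^2.
Absorption A = 851.6·0.54 + 535.9·0.05 + 14·0.13 + 17.9·0.46 + 535.9·0.04 = 518.149 sabins.
Mean coefficient ᾱ = A/S = 0.2650.
Eyring denominator: −S ln(1−ᾱ) = 602.007.
V = 25.4 × 21.1 × 9.5 = 5091.43 m³.
T = 0.161·V/[−S·ln(1−ᾱ)] = 0.161·5091.43/602.007 = 1.36 s.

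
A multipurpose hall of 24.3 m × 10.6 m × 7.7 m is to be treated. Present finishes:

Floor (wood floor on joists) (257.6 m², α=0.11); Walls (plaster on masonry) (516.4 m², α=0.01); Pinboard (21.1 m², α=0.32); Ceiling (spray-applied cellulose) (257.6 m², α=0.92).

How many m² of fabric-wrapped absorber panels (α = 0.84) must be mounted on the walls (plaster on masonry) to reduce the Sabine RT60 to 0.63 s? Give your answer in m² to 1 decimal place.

276.6

Equivalent absorption area: A₁ = 257.6·0.11 + 516.4·0.01 + 21.1·0.32 + 257.6·0.92 = 277.244 m².
Required A₂ = 0.161·1983.366/0.63 = 506.860 sabins.
ΔA needed = 506.860 − 277.244 = 229.616 sabins.
Net gain per m²: Δα = 0.84 − 0.01 = 0.83.
Panel area = 229.616 / 0.83 = 276.6 m².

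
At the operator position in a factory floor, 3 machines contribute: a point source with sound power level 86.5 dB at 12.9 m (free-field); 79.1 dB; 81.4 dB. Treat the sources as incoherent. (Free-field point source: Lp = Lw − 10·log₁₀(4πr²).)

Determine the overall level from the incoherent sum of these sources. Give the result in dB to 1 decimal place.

Source at 12.9 m: Lp = 86.5 − 10·log₁₀(4π·12.9²) = 86.5 − 10·log₁₀(2091.170) = 53.3 dB.
Converting to relative power and adding: 10^(53.3/10) + 10^(79.1/10) + 10^(81.4/10) = 2.195e+08.
Combined level = 10 log₁₀(2.195e+08) = 83.4 dB.

83.4 dB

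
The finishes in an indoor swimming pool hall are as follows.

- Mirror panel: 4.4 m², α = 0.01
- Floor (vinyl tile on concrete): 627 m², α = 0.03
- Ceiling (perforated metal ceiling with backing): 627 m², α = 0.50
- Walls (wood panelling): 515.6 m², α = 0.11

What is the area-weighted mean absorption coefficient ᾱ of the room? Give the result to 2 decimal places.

0.22

S = Σ Sᵢ = 4.4 + 627 + 627 + 515.6 = 1774.0 m².
Weighted sum Σ Sα = 389.070.
ᾱ = 389.070 / 1774.0 = 0.22.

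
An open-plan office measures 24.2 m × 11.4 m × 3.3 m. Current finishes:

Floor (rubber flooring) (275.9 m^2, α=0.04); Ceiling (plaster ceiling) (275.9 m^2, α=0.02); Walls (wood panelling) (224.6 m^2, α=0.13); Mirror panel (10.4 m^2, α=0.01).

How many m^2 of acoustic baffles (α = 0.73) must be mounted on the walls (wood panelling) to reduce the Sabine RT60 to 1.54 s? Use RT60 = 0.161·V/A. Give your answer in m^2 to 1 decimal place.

82.2

A₁ = Σ Sᵢαᵢ = 275.9×0.04 + 275.9×0.02 + 224.6×0.13 + 10.4×0.01 = 45.856 sabins.
V = 910.404 m³. Target absorption A₂ = 0.161 × 910.404 / 1.54 = 95.179 sabins.
Absorption to add: 95.179 − 45.856 = 49.323 sabins.
Each m^2 of panel replacing the walls (wood panelling) adds (0.73 − 0.13) = 0.60 sabins.
Area = ΔA/Δα = 49.323/0.60 = 82.2 m^2.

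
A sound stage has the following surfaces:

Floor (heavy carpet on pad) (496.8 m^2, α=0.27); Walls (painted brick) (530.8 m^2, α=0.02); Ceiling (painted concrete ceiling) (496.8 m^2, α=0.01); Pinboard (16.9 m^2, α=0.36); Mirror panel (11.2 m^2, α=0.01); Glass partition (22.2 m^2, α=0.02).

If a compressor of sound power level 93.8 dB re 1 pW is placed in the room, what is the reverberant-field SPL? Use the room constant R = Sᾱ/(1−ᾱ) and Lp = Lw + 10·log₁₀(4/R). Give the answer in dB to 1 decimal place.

A = 156.360 sabins; S = 1574.7 m^2.
ᾱ = 156.360/1574.7 = 0.0993; R = Sᾱ/(1−ᾱ) = 156.360/(1−0.0993) = 173.598 m^2.
Lp = 93.8 + 10·log₁₀(4/173.598) = 93.8 + (-16.37) = 77.4 dB.

77.4 dB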